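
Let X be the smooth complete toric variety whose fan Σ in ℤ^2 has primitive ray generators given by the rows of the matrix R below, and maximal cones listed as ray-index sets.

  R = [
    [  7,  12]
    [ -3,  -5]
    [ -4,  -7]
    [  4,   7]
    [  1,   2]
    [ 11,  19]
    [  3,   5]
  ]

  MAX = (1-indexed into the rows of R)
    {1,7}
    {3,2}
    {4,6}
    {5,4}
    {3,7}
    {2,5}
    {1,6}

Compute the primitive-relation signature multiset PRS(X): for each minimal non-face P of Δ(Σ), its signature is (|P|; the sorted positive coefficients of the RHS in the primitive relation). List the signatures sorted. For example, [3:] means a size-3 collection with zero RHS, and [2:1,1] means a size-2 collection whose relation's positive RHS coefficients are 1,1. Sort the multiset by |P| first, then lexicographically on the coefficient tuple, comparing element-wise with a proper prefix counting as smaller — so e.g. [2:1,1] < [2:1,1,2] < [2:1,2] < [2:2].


Minimal non-faces — 14 found among 7 rays, 7 max cones:

  {2,7}:  v_{2} + v_{7} = 0  ⇒ sig = [2:]
  {3,4}:  v_{3} + v_{4} = 0  ⇒ sig = [2:]
  {1,2}:  v_{1} + v_{2} = v_{4}  ⇒ sig = [2:1]
  {1,3}:  v_{1} + v_{3} = v_{7}  ⇒ sig = [2:1]
  {1,4}:  v_{1} + v_{4} = v_{6}  ⇒ sig = [2:1]
  {2,4}:  v_{2} + v_{4} = v_{5}  ⇒ sig = [2:1]
  {3,5}:  v_{3} + v_{5} = v_{2}  ⇒ sig = [2:1]
  {3,6}:  v_{3} + v_{6} = v_{1}  ⇒ sig = [2:1]
  {4,7}:  v_{4} + v_{7} = v_{1}  ⇒ sig = [2:1]
  {5,7}:  v_{5} + v_{7} = v_{4}  ⇒ sig = [2:1]
  {1,5}:  v_{1} + v_{5} = 2·v_{4}  ⇒ sig = [2:2]
  {2,6}:  v_{2} + v_{6} = 2·v_{4}  ⇒ sig = [2:2]
  {6,7}:  v_{6} + v_{7} = 2·v_{1}  ⇒ sig = [2:2]
  {5,6}:  v_{5} + v_{6} = 3·v_{4}  ⇒ sig = [2:3]

Hence PRS(X_Σ) =
    [2:]
    [2:]
    [2:1]
    [2:1]
    [2:1]
    [2:1]
    [2:1]
    [2:1]
    [2:1]
    [2:1]
    [2:2]
    [2:2]
    [2:2]
    [2:3]


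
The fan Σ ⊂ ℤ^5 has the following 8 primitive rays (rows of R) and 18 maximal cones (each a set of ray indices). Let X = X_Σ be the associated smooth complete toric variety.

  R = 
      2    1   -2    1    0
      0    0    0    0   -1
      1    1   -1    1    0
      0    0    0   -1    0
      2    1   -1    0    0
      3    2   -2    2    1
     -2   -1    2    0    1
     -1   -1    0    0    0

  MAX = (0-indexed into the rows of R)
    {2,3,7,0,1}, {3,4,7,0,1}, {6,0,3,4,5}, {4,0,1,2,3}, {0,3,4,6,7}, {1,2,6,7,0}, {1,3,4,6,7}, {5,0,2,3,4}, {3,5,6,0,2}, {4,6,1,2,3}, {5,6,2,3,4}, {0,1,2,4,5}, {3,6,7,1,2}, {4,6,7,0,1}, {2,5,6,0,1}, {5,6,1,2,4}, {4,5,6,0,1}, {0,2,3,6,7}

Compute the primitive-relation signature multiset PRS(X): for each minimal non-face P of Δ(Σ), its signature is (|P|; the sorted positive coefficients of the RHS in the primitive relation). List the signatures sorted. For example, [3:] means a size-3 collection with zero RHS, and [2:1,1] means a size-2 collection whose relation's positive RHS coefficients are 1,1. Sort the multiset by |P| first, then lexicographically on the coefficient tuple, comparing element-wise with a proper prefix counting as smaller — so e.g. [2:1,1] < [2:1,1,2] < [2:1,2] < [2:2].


5 minimal non-faces of Δ(Σ) (on 8 rays):

  P = {5,7}:  v_{5} + v_{7} = 2·v_{0} + v_{6}  so sig = [2:1,2]
  P = {2,4,7}:  v_{2} + v_{4} + v_{7} = v_{0}  so sig = [3:1]
  P = {1,3,5}:  v_{1} + v_{3} + v_{5} = v_{2} + v_{4}  so sig = [3:1,1]
  P = {0,1,3,6}:  v_{0} + v_{1} + v_{3} + v_{6} = 0  so sig = [4:]
  P = {0,2,4,6}:  v_{0} + v_{2} + v_{4} + v_{6} = v_{5}  so sig = [4:1]

Signatures (|P|; sorted positive RHS coefficients), sorted:
    |P|=2: 1 collection, coeffs (1,2)
    |P|=3: 2 collections, coeffs (1), (1,1)
    |P|=4: 2 collections, coeffs (), (1)


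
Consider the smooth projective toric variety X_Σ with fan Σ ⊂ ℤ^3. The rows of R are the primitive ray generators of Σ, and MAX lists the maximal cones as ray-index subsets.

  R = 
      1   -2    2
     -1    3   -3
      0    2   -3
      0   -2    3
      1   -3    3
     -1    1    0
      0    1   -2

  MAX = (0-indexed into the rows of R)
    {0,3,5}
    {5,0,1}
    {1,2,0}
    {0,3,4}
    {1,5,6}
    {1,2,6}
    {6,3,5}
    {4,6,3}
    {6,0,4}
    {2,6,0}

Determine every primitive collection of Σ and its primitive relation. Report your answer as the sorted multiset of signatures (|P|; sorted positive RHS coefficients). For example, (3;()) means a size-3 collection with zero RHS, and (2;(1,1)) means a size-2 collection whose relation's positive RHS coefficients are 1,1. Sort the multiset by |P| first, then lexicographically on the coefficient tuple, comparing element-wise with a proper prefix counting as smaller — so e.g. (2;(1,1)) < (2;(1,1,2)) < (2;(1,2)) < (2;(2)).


The 9 primitive collections of Σ (r=7, n=3):

  • {1,4}:  v_{1} + v_{4} = 0  →  sig = (2;())
  • {2,3}:  v_{2} + v_{3} = 0  →  sig = (2;())
  • {1,3}:  v_{1} + v_{3} = v_{5}  →  sig = (2;(1))
  • {2,5}:  v_{2} + v_{5} = v_{1}  →  sig = (2;(1))
  • {4,5}:  v_{4} + v_{5} = v_{3}  →  sig = (2;(1))
  • {2,4}:  v_{2} + v_{4} = v_{0} + v_{6}  →  sig = (2;(1,1))
  • {0,5,6}:  v_{0} + v_{5} + v_{6} = 0  →  sig = (3;())
  • {0,1,6}:  v_{0} + v_{1} + v_{6} = v_{2}  →  sig = (3;(1))
  • {0,3,6}:  v_{0} + v_{3} + v_{6} = v_{4}  →  sig = (3;(1))

Signatures (|P|; sorted positive RHS coefficients), sorted:
{ (2;()) ×2,  (2;(1)) ×3,  (2;(1,1)),  (3;()),  (3;(1)) ×2 }


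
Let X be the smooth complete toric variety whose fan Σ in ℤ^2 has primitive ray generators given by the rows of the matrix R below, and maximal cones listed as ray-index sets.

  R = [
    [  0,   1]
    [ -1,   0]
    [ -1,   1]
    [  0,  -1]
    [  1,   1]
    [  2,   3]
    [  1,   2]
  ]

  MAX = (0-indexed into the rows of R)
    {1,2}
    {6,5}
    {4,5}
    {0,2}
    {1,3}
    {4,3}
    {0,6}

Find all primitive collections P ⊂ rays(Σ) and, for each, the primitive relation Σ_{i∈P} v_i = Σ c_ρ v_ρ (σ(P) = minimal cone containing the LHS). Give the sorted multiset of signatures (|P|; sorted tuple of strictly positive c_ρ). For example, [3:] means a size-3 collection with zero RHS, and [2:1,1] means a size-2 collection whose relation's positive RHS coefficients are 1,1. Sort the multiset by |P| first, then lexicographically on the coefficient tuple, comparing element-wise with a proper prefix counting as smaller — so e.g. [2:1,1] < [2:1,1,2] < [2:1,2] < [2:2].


14 collections generate NE(X_Σ); each relation:

  P={0,3}:  v_{0} + v_{3} = 0  ⇒ sig = [2:]
  P={0,1}:  v_{0} + v_{1} = v_{2}  ⇒ sig = [2:1]
  P={0,4}:  v_{0} + v_{4} = v_{6}  ⇒ sig = [2:1]
  P={1,4}:  v_{1} + v_{4} = v_{0}  ⇒ sig = [2:1]
  P={2,3}:  v_{2} + v_{3} = v_{1}  ⇒ sig = [2:1]
  P={3,6}:  v_{3} + v_{6} = v_{4}  ⇒ sig = [2:1]
  P={4,6}:  v_{4} + v_{6} = v_{5}  ⇒ sig = [2:1]
  P={1,5}:  v_{1} + v_{5} = v_{0} + v_{6}  ⇒ sig = [2:1,1]
  P={2,5}:  v_{2} + v_{5} = 2·v_{0} + v_{6}  ⇒ sig = [2:1,2]
  P={0,5}:  v_{0} + v_{5} = 2·v_{6}  ⇒ sig = [2:2]
  P={1,6}:  v_{1} + v_{6} = 2·v_{0}  ⇒ sig = [2:2]
  P={2,4}:  v_{2} + v_{4} = 2·v_{0}  ⇒ sig = [2:2]
  P={3,5}:  v_{3} + v_{5} = 2·v_{4}  ⇒ sig = [2:2]
  P={2,6}:  v_{2} + v_{6} = 3·v_{0}  ⇒ sig = [2:3]

Sorted signature multiset PRS(X):
[[2:], [2:1], [2:1], [2:1], [2:1], [2:1], [2:1], [2:1,1], [2:1,2], [2:2], [2:2], [2:2], [2:2], [2:3]]


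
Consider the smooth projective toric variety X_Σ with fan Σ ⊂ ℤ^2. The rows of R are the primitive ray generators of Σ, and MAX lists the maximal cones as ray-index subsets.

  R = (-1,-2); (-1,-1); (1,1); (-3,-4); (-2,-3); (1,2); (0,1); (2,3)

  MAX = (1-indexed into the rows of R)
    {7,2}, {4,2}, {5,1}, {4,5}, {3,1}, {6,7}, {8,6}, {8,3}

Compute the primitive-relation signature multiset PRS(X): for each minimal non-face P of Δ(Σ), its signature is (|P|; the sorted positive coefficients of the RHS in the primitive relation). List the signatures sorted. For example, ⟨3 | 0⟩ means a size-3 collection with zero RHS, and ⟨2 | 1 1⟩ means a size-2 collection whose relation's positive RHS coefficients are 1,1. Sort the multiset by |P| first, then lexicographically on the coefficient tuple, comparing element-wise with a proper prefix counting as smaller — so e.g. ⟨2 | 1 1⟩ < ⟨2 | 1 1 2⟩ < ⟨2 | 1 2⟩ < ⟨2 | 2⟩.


|primitive collections| = 20. Relations:

  P={1,6}:  v_{1} + v_{6} = 0 ; sig = ⟨2 | 0⟩
  P={2,3}:  v_{2} + v_{3} = 0 ; sig = ⟨2 | 0⟩
  P={5,8}:  v_{5} + v_{8} = 0 ; sig = ⟨2 | 0⟩
  P={1,2}:  v_{1} + v_{2} = v_{5} ; sig = ⟨2 | 1⟩
  P={1,7}:  v_{1} + v_{7} = v_{2} ; sig = ⟨2 | 1⟩
  P={1,8}:  v_{1} + v_{8} = v_{3} ; sig = ⟨2 | 1⟩
  P={2,5}:  v_{2} + v_{5} = v_{4} ; sig = ⟨2 | 1⟩
  P={2,6}:  v_{2} + v_{6} = v_{7} ; sig = ⟨2 | 1⟩
  P={2,8}:  v_{2} + v_{8} = v_{6} ; sig = ⟨2 | 1⟩
  P={3,4}:  v_{3} + v_{4} = v_{5} ; sig = ⟨2 | 1⟩
  P={3,5}:  v_{3} + v_{5} = v_{1} ; sig = ⟨2 | 1⟩
  P={3,6}:  v_{3} + v_{6} = v_{8} ; sig = ⟨2 | 1⟩
  P={3,7}:  v_{3} + v_{7} = v_{6} ; sig = ⟨2 | 1⟩
  P={4,8}:  v_{4} + v_{8} = v_{2} ; sig = ⟨2 | 1⟩
  P={5,6}:  v_{5} + v_{6} = v_{2} ; sig = ⟨2 | 1⟩
  P={1,4}:  v_{1} + v_{4} = 2·v_{5} ; sig = ⟨2 | 2⟩
  P={4,6}:  v_{4} + v_{6} = 2·v_{2} ; sig = ⟨2 | 2⟩
  P={5,7}:  v_{5} + v_{7} = 2·v_{2} ; sig = ⟨2 | 2⟩
  P={7,8}:  v_{7} + v_{8} = 2·v_{6} ; sig = ⟨2 | 2⟩
  P={4,7}:  v_{4} + v_{7} = 3·v_{2} ; sig = ⟨2 | 3⟩

so the primitive-relation signature multiset is
    ⟨2 | 0⟩
    ⟨2 | 0⟩
    ⟨2 | 0⟩
    ⟨2 | 1⟩
    ⟨2 | 1⟩
    ⟨2 | 1⟩
    ⟨2 | 1⟩
    ⟨2 | 1⟩
    ⟨2 | 1⟩
    ⟨2 | 1⟩
    ⟨2 | 1⟩
    ⟨2 | 1⟩
    ⟨2 | 1⟩
    ⟨2 | 1⟩
    ⟨2 | 1⟩
    ⟨2 | 2⟩
    ⟨2 | 2⟩
    ⟨2 | 2⟩
    ⟨2 | 2⟩
    ⟨2 | 3⟩


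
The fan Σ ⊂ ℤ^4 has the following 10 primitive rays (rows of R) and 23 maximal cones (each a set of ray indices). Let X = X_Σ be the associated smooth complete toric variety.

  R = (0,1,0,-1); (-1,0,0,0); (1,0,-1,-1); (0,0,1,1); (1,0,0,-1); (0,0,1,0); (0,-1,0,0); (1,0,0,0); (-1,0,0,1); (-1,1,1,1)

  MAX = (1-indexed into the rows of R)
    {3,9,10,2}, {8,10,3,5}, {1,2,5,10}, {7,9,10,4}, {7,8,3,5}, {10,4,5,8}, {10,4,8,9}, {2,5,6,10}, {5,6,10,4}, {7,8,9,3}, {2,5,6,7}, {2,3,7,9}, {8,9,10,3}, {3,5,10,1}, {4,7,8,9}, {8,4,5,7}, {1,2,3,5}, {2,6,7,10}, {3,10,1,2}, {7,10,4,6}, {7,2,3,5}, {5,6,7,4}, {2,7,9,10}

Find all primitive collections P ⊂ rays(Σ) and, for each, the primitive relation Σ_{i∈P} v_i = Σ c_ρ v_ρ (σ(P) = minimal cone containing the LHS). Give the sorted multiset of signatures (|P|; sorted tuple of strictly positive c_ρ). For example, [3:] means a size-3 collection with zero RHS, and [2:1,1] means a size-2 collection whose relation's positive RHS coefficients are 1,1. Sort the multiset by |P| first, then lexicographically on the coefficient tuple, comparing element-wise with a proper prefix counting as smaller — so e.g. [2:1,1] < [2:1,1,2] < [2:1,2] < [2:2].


Primitive collections (16):

  • {2,8}:  v_{2} + v_{8} = 0  ⟹  sig = [2:]
  • {5,9}:  v_{5} + v_{9} = 0  ⟹  sig = [2:]
  • {3,4}:  v_{3} + v_{4} = v_{8}  ⟹  sig = [2:1]
  • {3,6}:  v_{3} + v_{6} = v_{5}  ⟹  sig = [2:1]
  • {1,4}:  v_{1} + v_{4} = v_{5} + v_{10}  ⟹  sig = [2:1,1]
  • {1,7}:  v_{1} + v_{7} = v_{2} + v_{5}  ⟹  sig = [2:1,1]
  • {2,4}:  v_{2} + v_{4} = v_{7} + v_{10}  ⟹  sig = [2:1,1]
  • {6,8}:  v_{6} + v_{8} = v_{4} + v_{5}  ⟹  sig = [2:1,1]
  • {6,9}:  v_{6} + v_{9} = v_{7} + v_{10}  ⟹  sig = [2:1,1]
  • {1,8}:  v_{1} + v_{8} = v_{3} + v_{5} + v_{10}  ⟹  sig = [2:1,1,1]
  • {1,9}:  v_{1} + v_{9} = v_{2} + v_{3} + v_{10}  ⟹  sig = [2:1,1,1]
  • {1,6}:  v_{1} + v_{6} = v_{2} + 2·v_{5} + v_{10}  ⟹  sig = [2:1,1,2]
  • {3,7,10}:  v_{3} + v_{7} + v_{10} = 0  ⟹  sig = [3:]
  • {5,7,10}:  v_{5} + v_{7} + v_{10} = v_{6}  ⟹  sig = [3:1]
  • {7,8,10}:  v_{7} + v_{8} + v_{10} = v_{4}  ⟹  sig = [3:1]
  • {2,3,5,10}:  v_{2} + v_{3} + v_{5} + v_{10} = v_{1}  ⟹  sig = [4:1]

so the primitive-relation signature multiset is
{ [2:] ×2,  [2:1] ×2,  [2:1,1] ×5,  [2:1,1,1] ×2,  [2:1,1,2],  [3:],  [3:1] ×2,  [4:1] }


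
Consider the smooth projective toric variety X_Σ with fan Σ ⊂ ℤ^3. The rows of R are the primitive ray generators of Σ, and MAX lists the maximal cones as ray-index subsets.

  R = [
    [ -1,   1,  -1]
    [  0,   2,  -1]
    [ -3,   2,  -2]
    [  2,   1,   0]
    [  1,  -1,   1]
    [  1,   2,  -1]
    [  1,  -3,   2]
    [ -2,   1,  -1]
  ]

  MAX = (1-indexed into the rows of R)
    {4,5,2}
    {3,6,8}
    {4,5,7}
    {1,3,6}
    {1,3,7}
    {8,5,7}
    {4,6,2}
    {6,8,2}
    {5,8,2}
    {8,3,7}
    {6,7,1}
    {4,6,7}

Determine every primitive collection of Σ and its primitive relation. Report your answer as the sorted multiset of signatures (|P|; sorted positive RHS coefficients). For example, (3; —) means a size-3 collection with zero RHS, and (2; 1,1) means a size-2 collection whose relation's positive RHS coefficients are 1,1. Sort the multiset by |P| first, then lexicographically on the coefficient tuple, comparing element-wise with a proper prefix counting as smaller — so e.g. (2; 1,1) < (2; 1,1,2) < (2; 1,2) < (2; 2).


The 12 primitive collections of Σ (r=8, n=3):

  P = {1,5}:  v_{1} + v_{5} = 0  →  sig = (2; —)
  P = {1,4}:  v_{1} + v_{4} = v_{6}  →  sig = (2; 1)
  P = {1,8}:  v_{1} + v_{8} = v_{3}  →  sig = (2; 1)
  P = {2,7}:  v_{2} + v_{7} = v_{5}  →  sig = (2; 1)
  P = {3,5}:  v_{3} + v_{5} = v_{8}  →  sig = (2; 1)
  P = {4,8}:  v_{4} + v_{8} = v_{2}  →  sig = (2; 1)
  P = {5,6}:  v_{5} + v_{6} = v_{4}  →  sig = (2; 1)
  P = {1,2}:  v_{1} + v_{2} = v_{6} + v_{8}  →  sig = (2; 1,1)
  P = {3,4}:  v_{3} + v_{4} = v_{6} + v_{8}  →  sig = (2; 1,1)
  P = {2,3}:  v_{2} + v_{3} = v_{6} + 2·v_{8}  →  sig = (2; 1,2)
  P = {6,7,8}:  v_{6} + v_{7} + v_{8} = 0  →  sig = (3; —)
  P = {3,6,7}:  v_{3} + v_{6} + v_{7} = v_{1}  →  sig = (3; 1)

Signatures (|P|; sorted positive RHS coefficients), sorted:
    |P|=2: 10 collections, coeffs (), (1), (1), (1), (1), (1), (1), (1,1), (1,1), (1,2)
    |P|=3: 2 collections, coeffs (), (1)


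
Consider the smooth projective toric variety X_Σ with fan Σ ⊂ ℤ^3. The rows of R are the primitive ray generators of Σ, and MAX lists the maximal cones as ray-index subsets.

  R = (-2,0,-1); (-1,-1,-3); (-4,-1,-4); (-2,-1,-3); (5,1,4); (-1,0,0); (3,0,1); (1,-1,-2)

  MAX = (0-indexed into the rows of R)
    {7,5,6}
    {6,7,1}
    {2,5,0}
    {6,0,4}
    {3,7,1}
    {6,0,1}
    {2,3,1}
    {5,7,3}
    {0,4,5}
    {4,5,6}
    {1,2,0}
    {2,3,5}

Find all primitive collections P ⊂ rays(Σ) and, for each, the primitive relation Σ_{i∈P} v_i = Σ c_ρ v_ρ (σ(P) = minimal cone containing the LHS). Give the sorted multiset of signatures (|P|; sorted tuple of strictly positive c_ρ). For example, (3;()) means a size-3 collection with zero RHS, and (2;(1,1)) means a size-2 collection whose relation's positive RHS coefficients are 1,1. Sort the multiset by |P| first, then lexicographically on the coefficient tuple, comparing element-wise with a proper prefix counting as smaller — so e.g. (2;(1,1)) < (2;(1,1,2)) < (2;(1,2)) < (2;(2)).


Σ has 11 primitive collections:

  P={0,3}:  v_{0} + v_{3} = v_{2} — sig = (2;(1))
  P={0,7}:  v_{0} + v_{7} = v_{1} — sig = (2;(1))
  P={1,5}:  v_{1} + v_{5} = v_{3} — sig = (2;(1))
  P={2,6}:  v_{2} + v_{6} = v_{1} — sig = (2;(1))
  P={3,4}:  v_{3} + v_{4} = v_{6} — sig = (2;(1))
  P={3,6}:  v_{3} + v_{6} = v_{7} — sig = (2;(1))
  P={2,4}:  v_{2} + v_{4} = v_{0} + v_{6} — sig = (2;(1,1))
  P={2,7}:  v_{2} + v_{7} = v_{1} + v_{3} — sig = (2;(1,1))
  P={1,4}:  v_{1} + v_{4} = v_{0} + 2·v_{6} — sig = (2;(1,2))
  P={4,7}:  v_{4} + v_{7} = 2·v_{6} — sig = (2;(2))
  P={0,5,6}:  v_{0} + v_{5} + v_{6} = 0 — sig = (3;())

Signatures (|P|; sorted positive RHS coefficients), sorted:
    |P|=2: 10 collections, coeffs (1), (1), (1), (1), (1), (1), (1,1), (1,1), (1,2), (2)
    |P|=3: 1 collection, coeffs ()


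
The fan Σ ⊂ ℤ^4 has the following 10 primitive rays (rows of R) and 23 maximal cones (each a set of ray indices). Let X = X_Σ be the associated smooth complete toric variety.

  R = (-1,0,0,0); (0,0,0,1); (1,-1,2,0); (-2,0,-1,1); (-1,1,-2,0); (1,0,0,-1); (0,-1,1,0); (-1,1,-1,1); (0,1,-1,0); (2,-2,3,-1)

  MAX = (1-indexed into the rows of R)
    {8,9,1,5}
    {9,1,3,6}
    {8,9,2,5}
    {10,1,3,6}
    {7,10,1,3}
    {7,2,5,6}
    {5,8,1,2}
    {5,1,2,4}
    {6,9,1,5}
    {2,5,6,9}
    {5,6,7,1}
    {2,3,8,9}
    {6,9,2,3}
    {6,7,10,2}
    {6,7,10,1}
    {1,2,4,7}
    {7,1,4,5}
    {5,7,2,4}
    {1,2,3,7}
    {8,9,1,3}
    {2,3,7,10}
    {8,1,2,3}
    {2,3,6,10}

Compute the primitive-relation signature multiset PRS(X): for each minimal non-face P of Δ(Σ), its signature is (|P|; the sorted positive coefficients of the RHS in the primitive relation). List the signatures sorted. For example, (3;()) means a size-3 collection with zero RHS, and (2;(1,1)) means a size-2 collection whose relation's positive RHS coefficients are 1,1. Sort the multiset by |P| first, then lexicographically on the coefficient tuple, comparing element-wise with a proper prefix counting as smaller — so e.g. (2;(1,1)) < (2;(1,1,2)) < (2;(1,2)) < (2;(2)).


Σ has 17 primitive collections:

  P = {3,5}:  v_{3} + v_{5} = 0 ; sig = (2;())
  P = {7,9}:  v_{7} + v_{9} = 0 ; sig = (2;())
  P = {6,8}:  v_{6} + v_{8} = v_{9} ; sig = (2;(1))
  P = {8,10}:  v_{8} + v_{10} = v_{3} ; sig = (2;(1))
  P = {4,6}:  v_{4} + v_{6} = v_{5} + v_{7} ; sig = (2;(1,1))
  P = {5,10}:  v_{5} + v_{10} = v_{6} + v_{7} ; sig = (2;(1,1))
  P = {7,8}:  v_{7} + v_{8} = v_{1} + v_{2} ; sig = (2;(1,1))
  P = {9,10}:  v_{9} + v_{10} = v_{3} + v_{6} ; sig = (2;(1,1))
  P = {3,4}:  v_{3} + v_{4} = v_{1} + v_{2} + v_{7} ; sig = (2;(1,1,1))
  P = {4,9}:  v_{4} + v_{9} = v_{1} + v_{2} + v_{5} ; sig = (2;(1,1,1))
  P = {4,8}:  v_{4} + v_{8} = 2·v_{1} + 2·v_{2} + v_{5} ; sig = (2;(1,2,2))
  P = {4,10}:  v_{4} + v_{10} = 2·v_{7} ; sig = (2;(2))
  P = {1,2,6}:  v_{1} + v_{2} + v_{6} = 0 ; sig = (3;())
  P = {1,2,9}:  v_{1} + v_{2} + v_{9} = v_{8} ; sig = (3;(1))
  P = {3,6,7}:  v_{3} + v_{6} + v_{7} = v_{10} ; sig = (3;(1))
  P = {1,2,10}:  v_{1} + v_{2} + v_{10} = v_{3} + v_{7} ; sig = (3;(1,1))
  P = {1,2,5,7}:  v_{1} + v_{2} + v_{5} + v_{7} = v_{4} ; sig = (4;(1))

Signatures (|P|; sorted positive RHS coefficients), sorted:
[(2;()), (2;()), (2;(1)), (2;(1)), (2;(1,1)), (2;(1,1)), (2;(1,1)), (2;(1,1)), (2;(1,1,1)), (2;(1,1,1)), (2;(1,2,2)), (2;(2)), (3;()), (3;(1)), (3;(1)), (3;(1,1)), (4;(1))]


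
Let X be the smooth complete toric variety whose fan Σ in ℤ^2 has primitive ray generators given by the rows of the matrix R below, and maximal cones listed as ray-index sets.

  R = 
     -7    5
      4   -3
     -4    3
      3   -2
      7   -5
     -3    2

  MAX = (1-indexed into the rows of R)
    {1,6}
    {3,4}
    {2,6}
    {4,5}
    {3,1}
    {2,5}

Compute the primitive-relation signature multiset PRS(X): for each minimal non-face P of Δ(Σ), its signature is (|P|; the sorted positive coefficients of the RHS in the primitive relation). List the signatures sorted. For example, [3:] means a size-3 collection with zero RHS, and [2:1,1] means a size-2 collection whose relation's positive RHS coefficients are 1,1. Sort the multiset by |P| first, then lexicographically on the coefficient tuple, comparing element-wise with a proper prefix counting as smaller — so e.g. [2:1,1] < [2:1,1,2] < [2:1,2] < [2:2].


Σ has 9 primitive collections:

  • {1,5}:  v_{1} + v_{5} = 0  ⟹  sig = [2:]
  • {2,3}:  v_{2} + v_{3} = 0  ⟹  sig = [2:]
  • {4,6}:  v_{4} + v_{6} = 0  ⟹  sig = [2:]
  • {1,2}:  v_{1} + v_{2} = v_{6}  ⟹  sig = [2:1]
  • {1,4}:  v_{1} + v_{4} = v_{3}  ⟹  sig = [2:1]
  • {2,4}:  v_{2} + v_{4} = v_{5}  ⟹  sig = [2:1]
  • {3,5}:  v_{3} + v_{5} = v_{4}  ⟹  sig = [2:1]
  • {3,6}:  v_{3} + v_{6} = v_{1}  ⟹  sig = [2:1]
  • {5,6}:  v_{5} + v_{6} = v_{2}  ⟹  sig = [2:1]

Hence PRS(X_Σ) =
    [2:]
    [2:]
    [2:]
    [2:1]
    [2:1]
    [2:1]
    [2:1]
    [2:1]
    [2:1]


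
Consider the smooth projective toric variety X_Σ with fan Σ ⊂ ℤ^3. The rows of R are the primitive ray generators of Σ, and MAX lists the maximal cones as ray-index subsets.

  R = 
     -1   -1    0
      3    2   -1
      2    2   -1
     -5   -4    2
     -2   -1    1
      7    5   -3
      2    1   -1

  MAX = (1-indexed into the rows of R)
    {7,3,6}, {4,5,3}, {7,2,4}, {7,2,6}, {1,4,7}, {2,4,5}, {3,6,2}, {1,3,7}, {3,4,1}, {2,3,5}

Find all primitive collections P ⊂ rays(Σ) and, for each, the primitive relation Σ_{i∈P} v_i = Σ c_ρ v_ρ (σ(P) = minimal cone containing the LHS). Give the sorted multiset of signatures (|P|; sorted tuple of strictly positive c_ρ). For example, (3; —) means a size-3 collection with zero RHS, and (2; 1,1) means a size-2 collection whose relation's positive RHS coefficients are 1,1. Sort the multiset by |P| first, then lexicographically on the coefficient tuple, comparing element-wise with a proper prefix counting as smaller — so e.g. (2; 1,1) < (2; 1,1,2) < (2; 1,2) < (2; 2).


|primitive collections| = 9. Relations:

  P={5,7}:  v_{5} + v_{7} = 0 ; sig = (2; —)
  P={1,2}:  v_{1} + v_{2} = v_{7} ; sig = (2; 1)
  P={4,6}:  v_{4} + v_{6} = v_{7} ; sig = (2; 1)
  P={1,5}:  v_{1} + v_{5} = v_{3} + v_{4} ; sig = (2; 1,1)
  P={5,6}:  v_{5} + v_{6} = v_{2} + v_{3} ; sig = (2; 1,1)
  P={1,6}:  v_{1} + v_{6} = v_{3} + 2·v_{7} ; sig = (2; 1,2)
  P={2,3,4}:  v_{2} + v_{3} + v_{4} = 0 ; sig = (3; —)
  P={2,3,7}:  v_{2} + v_{3} + v_{7} = v_{6} ; sig = (3; 1)
  P={3,4,7}:  v_{3} + v_{4} + v_{7} = v_{1} ; sig = (3; 1)

so the primitive-relation signature multiset is
[(2; —), (2; 1), (2; 1), (2; 1,1), (2; 1,1), (2; 1,2), (3; —), (3; 1), (3; 1)]


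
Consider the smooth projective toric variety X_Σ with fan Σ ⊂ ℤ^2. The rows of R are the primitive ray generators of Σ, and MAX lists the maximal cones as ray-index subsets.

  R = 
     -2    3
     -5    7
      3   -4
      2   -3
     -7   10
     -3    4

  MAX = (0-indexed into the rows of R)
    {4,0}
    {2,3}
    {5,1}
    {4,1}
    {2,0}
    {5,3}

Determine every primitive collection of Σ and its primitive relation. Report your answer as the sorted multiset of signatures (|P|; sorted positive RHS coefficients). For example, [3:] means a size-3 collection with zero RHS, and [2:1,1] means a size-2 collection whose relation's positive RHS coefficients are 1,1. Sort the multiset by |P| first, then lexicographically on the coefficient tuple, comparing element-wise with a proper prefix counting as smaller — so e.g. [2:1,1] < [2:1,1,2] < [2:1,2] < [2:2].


9 collections generate NE(X_Σ); each relation:

  {0,3}:  v_{0} + v_{3} = 0 ; sig = [2:]
  {2,5}:  v_{2} + v_{5} = 0 ; sig = [2:]
  {0,1}:  v_{0} + v_{1} = v_{4} ; sig = [2:1]
  {0,5}:  v_{0} + v_{5} = v_{1} ; sig = [2:1]
  {1,2}:  v_{1} + v_{2} = v_{0} ; sig = [2:1]
  {1,3}:  v_{1} + v_{3} = v_{5} ; sig = [2:1]
  {3,4}:  v_{3} + v_{4} = v_{1} ; sig = [2:1]
  {2,4}:  v_{2} + v_{4} = 2·v_{0} ; sig = [2:2]
  {4,5}:  v_{4} + v_{5} = 2·v_{1} ; sig = [2:2]

so the primitive-relation signature multiset is
{ [2:] ×2,  [2:1] ×5,  [2:2] ×2 }


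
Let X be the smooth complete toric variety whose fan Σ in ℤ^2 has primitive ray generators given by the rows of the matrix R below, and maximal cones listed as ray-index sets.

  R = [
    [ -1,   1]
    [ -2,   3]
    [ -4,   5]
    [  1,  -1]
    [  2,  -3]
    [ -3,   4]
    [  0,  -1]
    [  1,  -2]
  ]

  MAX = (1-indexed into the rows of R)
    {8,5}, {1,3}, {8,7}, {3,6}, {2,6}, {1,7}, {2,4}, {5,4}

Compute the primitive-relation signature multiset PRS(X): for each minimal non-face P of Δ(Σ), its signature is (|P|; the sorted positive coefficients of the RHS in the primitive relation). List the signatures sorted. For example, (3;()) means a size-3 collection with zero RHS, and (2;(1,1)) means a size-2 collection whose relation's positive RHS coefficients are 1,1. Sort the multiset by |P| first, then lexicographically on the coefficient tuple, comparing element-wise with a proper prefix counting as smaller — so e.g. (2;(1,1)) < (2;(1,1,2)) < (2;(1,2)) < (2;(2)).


Minimal non-faces — 20 found among 8 rays, 8 max cones:

  P={1,4}:  v_{1} + v_{4} = 0  ⇒ sig = (2;())
  P={2,5}:  v_{2} + v_{5} = 0  ⇒ sig = (2;())
  P={1,2}:  v_{1} + v_{2} = v_{6}  ⇒ sig = (2;(1))
  P={1,5}:  v_{1} + v_{5} = v_{8}  ⇒ sig = (2;(1))
  P={1,6}:  v_{1} + v_{6} = v_{3}  ⇒ sig = (2;(1))
  P={1,8}:  v_{1} + v_{8} = v_{7}  ⇒ sig = (2;(1))
  P={2,8}:  v_{2} + v_{8} = v_{1}  ⇒ sig = (2;(1))
  P={3,4}:  v_{3} + v_{4} = v_{6}  ⇒ sig = (2;(1))
  P={4,6}:  v_{4} + v_{6} = v_{2}  ⇒ sig = (2;(1))
  P={4,7}:  v_{4} + v_{7} = v_{8}  ⇒ sig = (2;(1))
  P={4,8}:  v_{4} + v_{8} = v_{5}  ⇒ sig = (2;(1))
  P={5,6}:  v_{5} + v_{6} = v_{1}  ⇒ sig = (2;(1))
  P={2,3}:  v_{2} + v_{3} = 2·v_{6}  ⇒ sig = (2;(2))
  P={2,7}:  v_{2} + v_{7} = 2·v_{1}  ⇒ sig = (2;(2))
  P={3,5}:  v_{3} + v_{5} = 2·v_{1}  ⇒ sig = (2;(2))
  P={5,7}:  v_{5} + v_{7} = 2·v_{8}  ⇒ sig = (2;(2))
  P={6,8}:  v_{6} + v_{8} = 2·v_{1}  ⇒ sig = (2;(2))
  P={3,8}:  v_{3} + v_{8} = 3·v_{1}  ⇒ sig = (2;(3))
  P={6,7}:  v_{6} + v_{7} = 3·v_{1}  ⇒ sig = (2;(3))
  P={3,7}:  v_{3} + v_{7} = 4·v_{1}  ⇒ sig = (2;(4))

Sorted signature multiset PRS(X):
{ (2;()) ×2,  (2;(1)) ×10,  (2;(2)) ×5,  (2;(3)) ×2,  (2;(4)) }


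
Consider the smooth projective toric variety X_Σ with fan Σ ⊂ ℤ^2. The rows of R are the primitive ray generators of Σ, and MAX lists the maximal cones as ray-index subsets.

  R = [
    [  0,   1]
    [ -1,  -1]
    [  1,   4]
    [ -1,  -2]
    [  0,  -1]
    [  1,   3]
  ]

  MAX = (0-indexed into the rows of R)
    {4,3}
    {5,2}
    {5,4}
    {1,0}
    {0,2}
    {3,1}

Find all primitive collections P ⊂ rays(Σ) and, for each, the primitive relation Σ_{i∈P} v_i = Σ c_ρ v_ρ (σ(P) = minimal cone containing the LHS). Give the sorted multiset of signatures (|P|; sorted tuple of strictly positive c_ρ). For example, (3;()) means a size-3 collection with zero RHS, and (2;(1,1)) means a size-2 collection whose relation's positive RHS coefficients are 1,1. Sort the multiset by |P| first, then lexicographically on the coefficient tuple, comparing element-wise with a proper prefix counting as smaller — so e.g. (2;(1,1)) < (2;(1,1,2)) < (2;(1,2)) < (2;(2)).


9 collections generate NE(X_Σ); each relation:

  {0,4}:  v_{0} + v_{4} = 0  →  sig = (2;())
  {0,3}:  v_{0} + v_{3} = v_{1}  →  sig = (2;(1))
  {0,5}:  v_{0} + v_{5} = v_{2}  →  sig = (2;(1))
  {1,4}:  v_{1} + v_{4} = v_{3}  →  sig = (2;(1))
  {2,4}:  v_{2} + v_{4} = v_{5}  →  sig = (2;(1))
  {3,5}:  v_{3} + v_{5} = v_{0}  →  sig = (2;(1))
  {1,5}:  v_{1} + v_{5} = 2·v_{0}  →  sig = (2;(2))
  {2,3}:  v_{2} + v_{3} = 2·v_{0}  →  sig = (2;(2))
  {1,2}:  v_{1} + v_{2} = 3·v_{0}  →  sig = (2;(3))

Signatures (|P|; sorted positive RHS coefficients), sorted:
    |P|=2: 9 collections, coeffs (), (1), (1), (1), (1), (1), (2), (2), (3)


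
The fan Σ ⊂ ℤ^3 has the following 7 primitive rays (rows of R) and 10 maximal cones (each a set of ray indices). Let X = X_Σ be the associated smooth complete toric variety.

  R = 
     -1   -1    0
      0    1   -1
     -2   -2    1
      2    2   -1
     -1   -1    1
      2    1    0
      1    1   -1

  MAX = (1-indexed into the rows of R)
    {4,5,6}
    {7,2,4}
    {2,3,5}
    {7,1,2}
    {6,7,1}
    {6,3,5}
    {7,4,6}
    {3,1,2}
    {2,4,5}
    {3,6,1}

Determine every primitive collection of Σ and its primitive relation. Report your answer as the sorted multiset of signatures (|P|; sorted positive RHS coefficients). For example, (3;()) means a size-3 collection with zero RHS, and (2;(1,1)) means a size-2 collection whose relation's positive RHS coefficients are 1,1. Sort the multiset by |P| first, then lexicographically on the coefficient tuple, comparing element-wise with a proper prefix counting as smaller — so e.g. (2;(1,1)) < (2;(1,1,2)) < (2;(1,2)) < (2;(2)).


|primitive collections| = 6. Relations:

  P = {3,4}:  v_{3} + v_{4} = 0 ; sig = (2;())
  P = {5,7}:  v_{5} + v_{7} = 0 ; sig = (2;())
  P = {1,4}:  v_{1} + v_{4} = v_{7} ; sig = (2;(1))
  P = {1,5}:  v_{1} + v_{5} = v_{3} ; sig = (2;(1))
  P = {2,6}:  v_{2} + v_{6} = v_{4} ; sig = (2;(1))
  P = {3,7}:  v_{3} + v_{7} = v_{1} ; sig = (2;(1))

so the primitive-relation signature multiset is
{ (2;()) ×2,  (2;(1)) ×4 }


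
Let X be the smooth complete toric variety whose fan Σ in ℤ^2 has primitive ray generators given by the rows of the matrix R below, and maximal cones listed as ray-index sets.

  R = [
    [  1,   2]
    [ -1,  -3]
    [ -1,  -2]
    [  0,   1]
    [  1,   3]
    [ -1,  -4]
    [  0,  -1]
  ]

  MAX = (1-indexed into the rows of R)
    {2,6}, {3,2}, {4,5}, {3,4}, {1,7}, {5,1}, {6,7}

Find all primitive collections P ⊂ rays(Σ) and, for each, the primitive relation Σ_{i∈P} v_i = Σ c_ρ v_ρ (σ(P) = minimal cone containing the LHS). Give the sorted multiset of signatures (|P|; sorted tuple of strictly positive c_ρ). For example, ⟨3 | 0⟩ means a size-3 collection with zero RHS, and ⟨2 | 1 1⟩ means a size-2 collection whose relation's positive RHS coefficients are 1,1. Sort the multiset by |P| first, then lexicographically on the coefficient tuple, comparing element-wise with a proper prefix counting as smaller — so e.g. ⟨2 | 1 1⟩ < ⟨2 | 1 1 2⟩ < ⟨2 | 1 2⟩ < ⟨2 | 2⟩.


14 collections generate NE(X_Σ); each relation:

  • {1,3}:  v_{1} + v_{3} = 0  ⇒ sig = ⟨2 | 0⟩
  • {2,5}:  v_{2} + v_{5} = 0  ⇒ sig = ⟨2 | 0⟩
  • {4,7}:  v_{4} + v_{7} = 0  ⇒ sig = ⟨2 | 0⟩
  • {1,2}:  v_{1} + v_{2} = v_{7}  ⇒ sig = ⟨2 | 1⟩
  • {1,4}:  v_{1} + v_{4} = v_{5}  ⇒ sig = ⟨2 | 1⟩
  • {2,4}:  v_{2} + v_{4} = v_{3}  ⇒ sig = ⟨2 | 1⟩
  • {2,7}:  v_{2} + v_{7} = v_{6}  ⇒ sig = ⟨2 | 1⟩
  • {3,5}:  v_{3} + v_{5} = v_{4}  ⇒ sig = ⟨2 | 1⟩
  • {3,7}:  v_{3} + v_{7} = v_{2}  ⇒ sig = ⟨2 | 1⟩
  • {4,6}:  v_{4} + v_{6} = v_{2}  ⇒ sig = ⟨2 | 1⟩
  • {5,6}:  v_{5} + v_{6} = v_{7}  ⇒ sig = ⟨2 | 1⟩
  • {5,7}:  v_{5} + v_{7} = v_{1}  ⇒ sig = ⟨2 | 1⟩
  • {1,6}:  v_{1} + v_{6} = 2·v_{7}  ⇒ sig = ⟨2 | 2⟩
  • {3,6}:  v_{3} + v_{6} = 2·v_{2}  ⇒ sig = ⟨2 | 2⟩

so the primitive-relation signature multiset is
[⟨2 | 0⟩, ⟨2 | 0⟩, ⟨2 | 0⟩, ⟨2 | 1⟩, ⟨2 | 1⟩, ⟨2 | 1⟩, ⟨2 | 1⟩, ⟨2 | 1⟩, ⟨2 | 1⟩, ⟨2 | 1⟩, ⟨2 | 1⟩, ⟨2 | 1⟩, ⟨2 | 2⟩, ⟨2 | 2⟩]


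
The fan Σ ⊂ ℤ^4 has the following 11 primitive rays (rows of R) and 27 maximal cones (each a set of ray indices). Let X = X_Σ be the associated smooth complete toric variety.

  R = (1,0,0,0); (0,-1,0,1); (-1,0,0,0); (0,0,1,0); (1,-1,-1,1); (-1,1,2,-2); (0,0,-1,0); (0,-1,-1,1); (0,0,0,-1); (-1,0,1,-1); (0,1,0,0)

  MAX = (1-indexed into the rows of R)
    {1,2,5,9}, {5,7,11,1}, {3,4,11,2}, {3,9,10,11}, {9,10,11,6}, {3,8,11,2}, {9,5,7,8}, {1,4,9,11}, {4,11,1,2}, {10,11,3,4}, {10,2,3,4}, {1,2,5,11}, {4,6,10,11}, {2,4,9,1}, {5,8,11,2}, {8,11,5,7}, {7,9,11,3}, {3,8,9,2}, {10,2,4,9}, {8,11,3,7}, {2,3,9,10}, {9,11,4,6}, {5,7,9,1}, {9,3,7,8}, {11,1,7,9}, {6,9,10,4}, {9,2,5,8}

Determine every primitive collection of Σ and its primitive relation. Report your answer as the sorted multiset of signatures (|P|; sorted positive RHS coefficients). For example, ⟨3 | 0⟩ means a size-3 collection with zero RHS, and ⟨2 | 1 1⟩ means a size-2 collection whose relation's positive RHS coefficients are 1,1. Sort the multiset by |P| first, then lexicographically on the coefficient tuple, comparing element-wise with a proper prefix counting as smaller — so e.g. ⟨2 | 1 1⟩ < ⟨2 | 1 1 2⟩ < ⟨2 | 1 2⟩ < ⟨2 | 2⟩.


Δ(Σ) — 11 vertices, 23 min non-faces:

  {1,3}:  v_{1} + v_{3} = 0  ⇒ sig = ⟨2 | 0⟩
  {4,7}:  v_{4} + v_{7} = 0  ⇒ sig = ⟨2 | 0⟩
  {1,8}:  v_{1} + v_{8} = v_{5}  ⇒ sig = ⟨2 | 1⟩
  {2,7}:  v_{2} + v_{7} = v_{8}  ⇒ sig = ⟨2 | 1⟩
  {3,5}:  v_{3} + v_{5} = v_{8}  ⇒ sig = ⟨2 | 1⟩
  {4,8}:  v_{4} + v_{8} = v_{2}  ⇒ sig = ⟨2 | 1⟩
  {6,8}:  v_{6} + v_{8} = v_{10}  ⇒ sig = ⟨2 | 1⟩
  {1,10}:  v_{1} + v_{10} = v_{4} + v_{9}  ⇒ sig = ⟨2 | 1 1⟩
  {2,6}:  v_{2} + v_{6} = v_{4} + v_{10}  ⇒ sig = ⟨2 | 1 1⟩
  {4,5}:  v_{4} + v_{5} = v_{1} + v_{2}  ⇒ sig = ⟨2 | 1 1⟩
  {5,6}:  v_{5} + v_{6} = v_{4} + v_{9}  ⇒ sig = ⟨2 | 1 1⟩
  {5,10}:  v_{5} + v_{10} = v_{2} + v_{9}  ⇒ sig = ⟨2 | 1 1⟩
  {7,10}:  v_{7} + v_{10} = v_{3} + v_{9}  ⇒ sig = ⟨2 | 1 1⟩
  {6,7}:  v_{6} + v_{7} = v_{9} + v_{10} + v_{11}  ⇒ sig = ⟨2 | 1 1 1⟩
  {8,10}:  v_{8} + v_{10} = v_{2} + v_{3} + v_{9}  ⇒ sig = ⟨2 | 1 1 1⟩
  {3,6}:  v_{3} + v_{6} = 2·v_{10} + v_{11}  ⇒ sig = ⟨2 | 1 2⟩
  {1,6}:  v_{1} + v_{6} = 2·v_{4} + 2·v_{9} + v_{11}  ⇒ sig = ⟨2 | 1 2 2⟩
  {2,9,11}:  v_{2} + v_{9} + v_{11} = 0  ⇒ sig = ⟨3 | 0⟩
  {3,4,9}:  v_{3} + v_{4} + v_{9} = v_{10}  ⇒ sig = ⟨3 | 1⟩
  {8,9,11}:  v_{8} + v_{9} + v_{11} = v_{7}  ⇒ sig = ⟨3 | 1⟩
  {2,10,11}:  v_{2} + v_{10} + v_{11} = v_{3} + v_{4}  ⇒ sig = ⟨3 | 1 1⟩
  {5,9,11}:  v_{5} + v_{9} + v_{11} = v_{1} + v_{7}  ⇒ sig = ⟨3 | 1 1⟩
  {4,9,10,11}:  v_{4} + v_{9} + v_{10} + v_{11} = v_{6}  ⇒ sig = ⟨4 | 1⟩

Signatures (|P|; sorted positive RHS coefficients), sorted:
    |P|=2: 17 collections, coeffs (), (), (1), (1), (1), (1), (1), (1,1), (1,1), (1,1), (1,1), (1,1), (1,1), (1,1,1), (1,1,1), (1,2), (1,2,2)
    |P|=3: 5 collections, coeffs (), (1), (1), (1,1), (1,1)
    |P|=4: 1 collection, coeffs (1)


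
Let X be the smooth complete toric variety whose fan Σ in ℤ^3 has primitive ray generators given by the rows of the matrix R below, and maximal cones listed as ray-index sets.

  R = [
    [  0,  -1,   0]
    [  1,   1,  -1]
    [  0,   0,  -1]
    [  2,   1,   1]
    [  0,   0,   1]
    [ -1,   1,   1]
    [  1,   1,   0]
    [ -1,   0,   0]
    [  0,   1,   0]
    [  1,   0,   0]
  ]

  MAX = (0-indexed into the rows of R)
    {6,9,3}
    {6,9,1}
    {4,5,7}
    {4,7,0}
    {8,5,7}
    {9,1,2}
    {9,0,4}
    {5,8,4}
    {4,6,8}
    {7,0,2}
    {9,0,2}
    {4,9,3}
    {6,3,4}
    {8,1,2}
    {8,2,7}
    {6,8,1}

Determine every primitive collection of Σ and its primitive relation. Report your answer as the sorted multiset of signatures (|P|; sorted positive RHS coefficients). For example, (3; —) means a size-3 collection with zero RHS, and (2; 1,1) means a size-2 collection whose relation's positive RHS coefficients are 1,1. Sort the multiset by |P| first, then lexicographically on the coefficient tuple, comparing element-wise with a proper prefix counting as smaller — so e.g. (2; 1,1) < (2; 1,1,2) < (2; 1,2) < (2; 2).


Δ(Σ) — 10 vertices, 23 min non-faces:

  P = {0,8}:  v_{0} + v_{8} = 0 — sig = (2; —)
  P = {2,4}:  v_{2} + v_{4} = 0 — sig = (2; —)
  P = {7,9}:  v_{7} + v_{9} = 0 — sig = (2; —)
  P = {0,6}:  v_{0} + v_{6} = v_{9} — sig = (2; 1)
  P = {1,4}:  v_{1} + v_{4} = v_{6} — sig = (2; 1)
  P = {2,6}:  v_{2} + v_{6} = v_{1} — sig = (2; 1)
  P = {6,7}:  v_{6} + v_{7} = v_{8} — sig = (2; 1)
  P = {8,9}:  v_{8} + v_{9} = v_{6} — sig = (2; 1)
  P = {0,1}:  v_{0} + v_{1} = v_{2} + v_{9} — sig = (2; 1,1)
  P = {0,5}:  v_{0} + v_{5} = v_{4} + v_{7} — sig = (2; 1,1)
  P = {1,7}:  v_{1} + v_{7} = v_{2} + v_{8} — sig = (2; 1,1)
  P = {2,3}:  v_{2} + v_{3} = v_{6} + v_{9} — sig = (2; 1,1)
  P = {2,5}:  v_{2} + v_{5} = v_{7} + v_{8} — sig = (2; 1,1)
  P = {3,7}:  v_{3} + v_{7} = v_{4} + v_{6} — sig = (2; 1,1)
  P = {5,9}:  v_{5} + v_{9} = v_{4} + v_{8} — sig = (2; 1,1)
  P = {3,5}:  v_{3} + v_{5} = 2·v_{4} + v_{6} + v_{8} — sig = (2; 1,1,2)
  P = {0,3}:  v_{0} + v_{3} = v_{4} + 2·v_{9} — sig = (2; 1,2)
  P = {1,3}:  v_{1} + v_{3} = 2·v_{6} + v_{9} — sig = (2; 1,2)
  P = {3,8}:  v_{3} + v_{8} = v_{4} + 2·v_{6} — sig = (2; 1,2)
  P = {5,6}:  v_{5} + v_{6} = v_{4} + 2·v_{8} — sig = (2; 1,2)
  P = {1,5}:  v_{1} + v_{5} = 2·v_{8} — sig = (2; 2)
  P = {4,6,9}:  v_{4} + v_{6} + v_{9} = v_{3} — sig = (3; 1)
  P = {4,7,8}:  v_{4} + v_{7} + v_{8} = v_{5} — sig = (3; 1)

Signatures (|P|; sorted positive RHS coefficients), sorted:
{ (2; —) ×3,  (2; 1) ×5,  (2; 1,1) ×7,  (2; 1,1,2),  (2; 1,2) ×4,  (2; 2),  (3; 1) ×2 }


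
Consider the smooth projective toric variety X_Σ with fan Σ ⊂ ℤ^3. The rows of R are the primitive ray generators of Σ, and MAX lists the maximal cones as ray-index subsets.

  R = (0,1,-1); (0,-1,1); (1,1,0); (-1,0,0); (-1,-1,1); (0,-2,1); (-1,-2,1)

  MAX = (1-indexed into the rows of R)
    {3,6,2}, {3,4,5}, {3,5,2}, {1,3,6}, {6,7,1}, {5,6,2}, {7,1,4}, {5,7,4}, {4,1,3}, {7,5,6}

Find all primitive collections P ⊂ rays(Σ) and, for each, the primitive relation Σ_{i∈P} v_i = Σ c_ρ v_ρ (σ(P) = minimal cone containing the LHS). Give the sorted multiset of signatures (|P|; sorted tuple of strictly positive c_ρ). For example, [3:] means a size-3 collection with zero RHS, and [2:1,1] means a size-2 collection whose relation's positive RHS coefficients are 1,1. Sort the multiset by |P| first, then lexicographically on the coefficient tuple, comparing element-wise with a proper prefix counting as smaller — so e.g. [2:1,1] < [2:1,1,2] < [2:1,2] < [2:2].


|primitive collections| = 7. Relations:

  {1,2}:  v_{1} + v_{2} = 0 — sig = [2:]
  {1,5}:  v_{1} + v_{5} = v_{4} — sig = [2:1]
  {2,4}:  v_{2} + v_{4} = v_{5} — sig = [2:1]
  {3,7}:  v_{3} + v_{7} = v_{2} — sig = [2:1]
  {4,6}:  v_{4} + v_{6} = v_{7} — sig = [2:1]
  {2,7}:  v_{2} + v_{7} = v_{5} + v_{6} — sig = [2:1,1]
  {3,5,6}:  v_{3} + v_{5} + v_{6} = 2·v_{2} — sig = [3:2]

so the primitive-relation signature multiset is
    [2:]
    [2:1]
    [2:1]
    [2:1]
    [2:1]
    [2:1,1]
    [3:2]


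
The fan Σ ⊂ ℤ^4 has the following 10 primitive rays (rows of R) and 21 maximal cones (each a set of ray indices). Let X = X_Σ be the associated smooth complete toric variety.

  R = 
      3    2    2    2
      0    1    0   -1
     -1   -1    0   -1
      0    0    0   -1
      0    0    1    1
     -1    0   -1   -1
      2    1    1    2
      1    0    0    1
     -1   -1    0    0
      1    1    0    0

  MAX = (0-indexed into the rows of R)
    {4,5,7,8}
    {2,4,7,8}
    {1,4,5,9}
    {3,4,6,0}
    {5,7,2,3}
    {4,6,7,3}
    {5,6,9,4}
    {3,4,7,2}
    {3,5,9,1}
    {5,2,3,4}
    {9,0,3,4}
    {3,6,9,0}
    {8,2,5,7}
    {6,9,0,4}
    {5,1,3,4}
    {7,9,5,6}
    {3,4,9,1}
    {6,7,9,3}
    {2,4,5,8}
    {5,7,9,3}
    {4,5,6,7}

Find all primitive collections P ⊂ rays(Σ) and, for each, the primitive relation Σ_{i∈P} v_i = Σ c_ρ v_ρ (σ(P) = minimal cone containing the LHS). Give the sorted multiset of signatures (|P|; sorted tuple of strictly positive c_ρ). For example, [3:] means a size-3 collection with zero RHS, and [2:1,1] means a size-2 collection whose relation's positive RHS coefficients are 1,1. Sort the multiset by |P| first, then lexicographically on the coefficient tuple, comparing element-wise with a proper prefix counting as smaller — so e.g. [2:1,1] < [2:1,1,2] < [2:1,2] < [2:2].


Δ(Σ) — 10 vertices, 20 min non-faces:

  P={8,9}:  v_{8} + v_{9} = 0  so sig = [2:]
  P={1,7}:  v_{1} + v_{7} = v_{9}  so sig = [2:1]
  P={2,9}:  v_{2} + v_{9} = v_{3}  so sig = [2:1]
  P={3,8}:  v_{3} + v_{8} = v_{2}  so sig = [2:1]
  P={6,8}:  v_{6} + v_{8} = v_{4} + v_{7}  so sig = [2:1,1]
  P={0,8}:  v_{0} + v_{8} = v_{3} + v_{4} + v_{6}  so sig = [2:1,1,1]
  P={1,8}:  v_{1} + v_{8} = v_{3} + v_{4} + v_{5}  so sig = [2:1,1,1]
  P={2,6}:  v_{2} + v_{6} = v_{3} + v_{4} + v_{7}  so sig = [2:1,1,1]
  P={0,2}:  v_{0} + v_{2} = 2·v_{3} + v_{4} + v_{6}  so sig = [2:1,1,2]
  P={1,2}:  v_{1} + v_{2} = 2·v_{3} + v_{4} + v_{5}  so sig = [2:1,1,2]
  P={0,5}:  v_{0} + v_{5} = v_{4} + 2·v_{9}  so sig = [2:1,2]
  P={0,7}:  v_{0} + v_{7} = v_{3} + 2·v_{6}  so sig = [2:1,2]
  P={1,6}:  v_{1} + v_{6} = v_{4} + 2·v_{9}  so sig = [2:1,2]
  P={0,1}:  v_{0} + v_{1} = v_{3} + 2·v_{4} + 3·v_{9}  so sig = [2:1,2,3]
  P={3,5,6}:  v_{3} + v_{5} + v_{6} = v_{9}  so sig = [3:1]
  P={4,7,9}:  v_{4} + v_{7} + v_{9} = v_{6}  so sig = [3:1]
  P={3,4,5,7}:  v_{3} + v_{4} + v_{5} + v_{7} = 0  so sig = [4:]
  P={2,4,5,7}:  v_{2} + v_{4} + v_{5} + v_{7} = v_{8}  so sig = [4:1]
  P={3,4,5,9}:  v_{3} + v_{4} + v_{5} + v_{9} = v_{1}  so sig = [4:1]
  P={3,4,6,9}:  v_{3} + v_{4} + v_{6} + v_{9} = v_{0}  so sig = [4:1]

Hence PRS(X_Σ) =
    |P|=2: 14 collections, coeffs (), (1), (1), (1), (1,1), (1,1,1), (1,1,1), (1,1,1), (1,1,2), (1,1,2), (1,2), (1,2), (1,2), (1,2,3)
    |P|=3: 2 collections, coeffs (1), (1)
    |P|=4: 4 collections, coeffs (), (1), (1), (1)
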